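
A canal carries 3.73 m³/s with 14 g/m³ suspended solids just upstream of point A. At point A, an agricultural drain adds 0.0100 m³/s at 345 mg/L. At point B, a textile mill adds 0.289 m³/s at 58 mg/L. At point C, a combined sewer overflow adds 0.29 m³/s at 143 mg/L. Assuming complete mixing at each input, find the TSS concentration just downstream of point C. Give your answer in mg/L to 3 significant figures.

After input A: C = (3.73·14 + 0.01·345) / 3.74 = 14.89 mg/L.
After input B: C = (3.74·14.89 + 0.289·58) / 4.029 = 17.98 mg/L.
After input C: C = (4.029·17.98 + 0.29·143) / 4.319 = 26.37 mg/L.

26.4 mg/L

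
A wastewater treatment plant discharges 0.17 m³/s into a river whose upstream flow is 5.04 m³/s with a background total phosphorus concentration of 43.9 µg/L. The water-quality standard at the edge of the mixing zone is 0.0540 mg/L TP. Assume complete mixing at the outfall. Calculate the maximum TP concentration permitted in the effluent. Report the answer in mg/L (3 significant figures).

0.353 mg/L

43.9 µg/L = 0.0439 mg/L.
Mass balance: 0.054·5.21 = 0.17·Cₑ + 5.04·0.0439.
Cₑ = (0.2813 − 0.2213) / 0.17 = 0.3534 mg/L.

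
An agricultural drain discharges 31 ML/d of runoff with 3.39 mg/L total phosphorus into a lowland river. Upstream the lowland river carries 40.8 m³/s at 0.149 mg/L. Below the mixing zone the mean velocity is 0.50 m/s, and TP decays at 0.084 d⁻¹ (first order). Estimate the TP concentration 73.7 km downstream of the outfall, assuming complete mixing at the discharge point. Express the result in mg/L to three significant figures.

31 ML/d = 0.3588 m³/s.
After complete mixing, C₀ = (0.3588·3.39 + 40.8·0.149) / 41.16 = 0.1773 mg/L.
Travel time t = 7.37e+04 m / 0.50 m/s = 1.474e+05 s = 1.706 d.
C = 0.1773·exp(−0.084·1.706) = 0.1773·0.8665 = 0.1536 mg/L.

0.154 mg/L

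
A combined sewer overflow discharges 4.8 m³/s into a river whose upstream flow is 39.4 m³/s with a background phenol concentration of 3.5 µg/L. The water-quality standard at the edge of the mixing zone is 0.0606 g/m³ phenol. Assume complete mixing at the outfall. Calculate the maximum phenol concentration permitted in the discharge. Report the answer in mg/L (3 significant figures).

3.5 µg/L = 0.0035 mg/L.
Mass balance: 0.0606·44.2 = 4.8·Cₑ + 39.4·0.0035.
Cₑ = (2.679 − 0.1379) / 4.8 = 0.5293 mg/L.

0.529 mg/L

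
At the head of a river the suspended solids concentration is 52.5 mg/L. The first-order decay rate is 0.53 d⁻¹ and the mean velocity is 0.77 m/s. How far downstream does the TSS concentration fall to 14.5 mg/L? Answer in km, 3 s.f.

From C = C₀·e^(−kt), t = ln(C₀/C)/k = ln(52.5/14.5)/0.53 = 1.287/0.53 = 2.428 d.
Distance = v·t = 0.77 m/s × 2.098e+05 s = 1.615e+05 m = 161.5 km.

162 km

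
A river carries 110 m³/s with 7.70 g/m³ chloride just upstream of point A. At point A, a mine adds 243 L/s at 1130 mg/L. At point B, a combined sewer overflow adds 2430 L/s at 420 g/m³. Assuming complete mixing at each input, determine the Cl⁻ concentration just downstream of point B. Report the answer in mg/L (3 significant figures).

243 L/s = 0.243 m³/s.
After input A: C = (110·7.7 + 0.243·1130) / 110.2 = 10.17 mg/L.
2430 L/s = 2.43 m³/s.
After input B: C = (110.2·10.17 + 2.43·420) / 112.7 = 19.01 mg/L.

19.0 mg/L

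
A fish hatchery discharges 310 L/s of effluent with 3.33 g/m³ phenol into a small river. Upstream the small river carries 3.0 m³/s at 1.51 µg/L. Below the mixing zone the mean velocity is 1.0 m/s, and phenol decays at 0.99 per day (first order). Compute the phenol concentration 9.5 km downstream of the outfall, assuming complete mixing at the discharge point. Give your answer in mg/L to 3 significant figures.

310 L/s = 0.31 m³/s.
1.51 µg/L = 0.00151 mg/L.
After complete mixing, C₀ = (0.31·3.33 + 3·0.00151) / 3.31 = 0.3132 mg/L.
Travel time t = 9500 m / 1.0 m/s = 9500 s = 0.11 d.
C = 0.3132·exp(−0.99·0.11) = 0.3132·0.8969 = 0.2809 mg/L.

0.281 mg/L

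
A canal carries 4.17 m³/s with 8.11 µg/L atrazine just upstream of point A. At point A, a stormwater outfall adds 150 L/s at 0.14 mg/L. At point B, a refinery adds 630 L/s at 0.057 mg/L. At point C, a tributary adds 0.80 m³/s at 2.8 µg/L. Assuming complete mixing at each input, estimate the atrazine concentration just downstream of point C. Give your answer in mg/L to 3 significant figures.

8.11 µg/L = 0.00811 mg/L.
150 L/s = 0.15 m³/s.
After input A: C = (4.17·0.00811 + 0.15·0.14) / 4.32 = 0.01269 mg/L.
630 L/s = 0.63 m³/s.
After input B: C = (4.32·0.01269 + 0.63·0.057) / 4.95 = 0.01833 mg/L.
2.8 µg/L = 0.0028 mg/L.
After input C: C = (4.95·0.01833 + 0.8·0.0028) / 5.75 = 0.01617 mg/L.

0.0162 mg/L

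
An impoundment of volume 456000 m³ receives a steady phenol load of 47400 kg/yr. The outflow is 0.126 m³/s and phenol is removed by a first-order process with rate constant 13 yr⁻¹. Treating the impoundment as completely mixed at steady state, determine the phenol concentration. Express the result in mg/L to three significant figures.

4.79 mg/L

Outflow Q = 0.126 m³/s × 3.156e+07 s/yr = 3.976e+06 m³/yr.
Steady-state CSTR mass balance: W = Q·C + k·V·C, so C = W/(Q + kV).
Q + kV = 3.976e+06 + 13·456000 = 9.904e+06 m³/yr.
C = 47400/9.904e+06 = 0.004786 kg/m³ = 4.786 mg/L.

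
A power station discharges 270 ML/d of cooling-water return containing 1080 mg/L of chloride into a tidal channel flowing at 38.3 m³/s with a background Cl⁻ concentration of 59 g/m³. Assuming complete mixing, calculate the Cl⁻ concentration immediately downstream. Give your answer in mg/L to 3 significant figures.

136 mg/L

270 ML/d = 3.125 m³/s.
Conservation of mass across the mixing zone: C = (3.125·1080 + 38.3·59) / (3.125 + 38.3) = 5635/41.42 = 136 mg/L.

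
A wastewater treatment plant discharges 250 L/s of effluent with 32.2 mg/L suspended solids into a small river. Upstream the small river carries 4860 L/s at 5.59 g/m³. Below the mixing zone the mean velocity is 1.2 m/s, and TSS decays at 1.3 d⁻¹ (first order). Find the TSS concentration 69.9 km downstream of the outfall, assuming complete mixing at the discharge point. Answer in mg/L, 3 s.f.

250 L/s = 0.25 m³/s.
4860 L/s = 4.86 m³/s.
After complete mixing, C₀ = (0.25·32.2 + 4.86·5.59) / 5.11 = 6.892 mg/L.
Travel time t = 6.99e+04 m / 1.2 m/s = 5.825e+04 s = 0.6742 d.
C = 6.892·exp(−1.3·0.6742) = 6.892·0.4163 = 2.869 mg/L.

2.87 mg/L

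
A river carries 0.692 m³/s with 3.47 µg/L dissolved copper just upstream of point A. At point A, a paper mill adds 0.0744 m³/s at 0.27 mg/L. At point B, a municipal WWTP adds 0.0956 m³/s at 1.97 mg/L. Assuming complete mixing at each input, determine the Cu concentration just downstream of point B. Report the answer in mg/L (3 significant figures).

3.47 µg/L = 0.00347 mg/L.
After input A: C = (0.692·0.00347 + 0.0744·0.27) / 0.7664 = 0.02934 mg/L.
After input B: C = (0.7664·0.02934 + 0.0956·1.97) / 0.862 = 0.2446 mg/L.

0.245 mg/L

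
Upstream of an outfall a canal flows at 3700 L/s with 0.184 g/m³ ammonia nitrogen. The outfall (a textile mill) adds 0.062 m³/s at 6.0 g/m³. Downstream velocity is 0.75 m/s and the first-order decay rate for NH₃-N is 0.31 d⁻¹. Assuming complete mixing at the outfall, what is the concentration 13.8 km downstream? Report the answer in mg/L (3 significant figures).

0.262 mg/L

3700 L/s = 3.7 m³/s.
After complete mixing, C₀ = (0.062·6 + 3.7·0.184) / 3.762 = 0.2799 mg/L.
Travel time t = 1.38e+04 m / 0.75 m/s = 1.84e+04 s = 0.213 d.
C = 0.2799·exp(−0.31·0.213) = 0.2799·0.9361 = 0.262 mg/L.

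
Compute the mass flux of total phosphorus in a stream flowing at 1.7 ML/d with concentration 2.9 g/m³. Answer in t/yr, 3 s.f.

1.80 t/yr

1.7 ML/d = 0.01968 m³/s.
Mass flux = Q·C = 0.01968 m³/s × 2.9 g/m³ = 0.05706 g/s.
= 0.05706 g/s × 31.56 = 1.801 t/yr.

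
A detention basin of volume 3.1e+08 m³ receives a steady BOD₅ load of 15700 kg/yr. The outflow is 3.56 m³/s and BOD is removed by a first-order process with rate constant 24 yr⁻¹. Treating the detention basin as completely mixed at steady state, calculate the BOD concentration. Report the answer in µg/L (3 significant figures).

Outflow Q = 3.56 m³/s × 3.156e+07 s/yr = 1.123e+08 m³/yr.
Steady-state CSTR mass balance: W = Q·C + k·V·C, so C = W/(Q + kV).
Q + kV = 1.123e+08 + 24·3.1e+08 = 7.552e+09 m³/yr.
C = 15700/7.552e+09 = 2.079e-06 kg/m³ = 0.002079 mg/L = 2.079 µg/L.

2.08 µg/L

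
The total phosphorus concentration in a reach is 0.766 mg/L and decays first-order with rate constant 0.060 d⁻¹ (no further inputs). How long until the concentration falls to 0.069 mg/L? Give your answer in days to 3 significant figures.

t = ln(C₀/C)/k = ln(0.766/0.069)/0.060 = 2.407/0.060 = 40.12 d.

40.1 d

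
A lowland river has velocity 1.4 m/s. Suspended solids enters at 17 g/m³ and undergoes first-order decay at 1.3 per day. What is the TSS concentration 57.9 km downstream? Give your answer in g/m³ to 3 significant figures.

Travel time t = 57.9 km / 1.4 m/s = 5.79e+04/1.4 = 4.136e+04 s = 0.4787 d.
First-order decay: C = 17·exp(−1.3·0.4787) = 17·0.5367 = 9.124 g/m³.

9.12 g/m³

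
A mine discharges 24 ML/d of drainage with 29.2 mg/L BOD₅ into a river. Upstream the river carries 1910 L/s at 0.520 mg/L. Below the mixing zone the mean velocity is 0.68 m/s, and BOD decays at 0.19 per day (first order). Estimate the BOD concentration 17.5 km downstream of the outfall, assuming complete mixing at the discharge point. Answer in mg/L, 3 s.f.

24 ML/d = 0.2778 m³/s.
1910 L/s = 1.91 m³/s.
After complete mixing, C₀ = (0.2778·29.2 + 1.91·0.52) / 2.188 = 4.161 mg/L.
Travel time t = 1.75e+04 m / 0.68 m/s = 2.574e+04 s = 0.2979 d.
C = 4.161·exp(−0.19·0.2979) = 4.161·0.945 = 3.932 mg/L.

3.93 mg/L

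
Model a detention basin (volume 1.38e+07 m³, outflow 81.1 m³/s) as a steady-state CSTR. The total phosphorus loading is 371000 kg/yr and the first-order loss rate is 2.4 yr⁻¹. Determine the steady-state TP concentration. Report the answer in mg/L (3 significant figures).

Outflow Q = 81.1 m³/s × 3.156e+07 s/yr = 2.559e+09 m³/yr.
Steady-state CSTR mass balance: W = Q·C + k·V·C, so C = W/(Q + kV).
Q + kV = 2.559e+09 + 2.4·1.38e+07 = 2.592e+09 m³/yr.
C = 371000/2.592e+09 = 0.0001431 kg/m³ = 0.1431 mg/L.

0.143 mg/L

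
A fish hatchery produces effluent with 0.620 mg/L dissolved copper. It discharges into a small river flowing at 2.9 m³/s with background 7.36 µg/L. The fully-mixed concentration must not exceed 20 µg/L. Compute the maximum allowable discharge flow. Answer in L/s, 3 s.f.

7.36 µg/L = 0.00736 mg/L.
20 µg/L = 0.02 mg/L.
Mass balance at complete mixing: C_std·(Q_w + Q_r) = Q_w·C_e + Q_r·C_b.
Rearranging, Q_w = Q_r·(C_std − C_b)/(C_e − C_std) = 2.9·(0.02 − 0.00736) / (0.62 − 0.02) = 0.06109 m³/s.
= 61.09 L/s.

61.1 L/s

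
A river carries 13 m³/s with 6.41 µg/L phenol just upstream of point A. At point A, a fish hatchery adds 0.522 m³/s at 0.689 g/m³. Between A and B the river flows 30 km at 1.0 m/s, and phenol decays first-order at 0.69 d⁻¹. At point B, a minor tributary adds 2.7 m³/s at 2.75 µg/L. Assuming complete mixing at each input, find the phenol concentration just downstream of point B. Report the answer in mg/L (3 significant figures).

6.41 µg/L = 0.00641 mg/L.
After input A: C = (13·0.00641 + 0.522·0.689) / 13.52 = 0.03276 mg/L.
Over the 30 km reach to input B (t = 3e+04 s = 0.3472 d), decay gives C = 0.03276·exp(−0.69·0.3472) = 0.02578 mg/L.
2.75 µg/L = 0.00275 mg/L.
After input B: C = (13.52·0.02578 + 2.7·0.00275) / 16.22 = 0.02195 mg/L.

0.0219 mg/L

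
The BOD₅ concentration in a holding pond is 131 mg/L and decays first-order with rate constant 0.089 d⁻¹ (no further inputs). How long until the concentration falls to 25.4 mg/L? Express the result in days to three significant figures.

18.4 d

t = ln(C₀/C)/k = ln(131/25.4)/0.089 = 1.64/0.089 = 18.43 d.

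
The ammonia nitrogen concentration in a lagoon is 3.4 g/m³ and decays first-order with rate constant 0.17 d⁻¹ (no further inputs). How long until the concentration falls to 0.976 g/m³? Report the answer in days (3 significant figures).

7.34 d

t = ln(C₀/C)/k = ln(3.4/0.976)/0.17 = 1.248/0.17 = 7.342 d.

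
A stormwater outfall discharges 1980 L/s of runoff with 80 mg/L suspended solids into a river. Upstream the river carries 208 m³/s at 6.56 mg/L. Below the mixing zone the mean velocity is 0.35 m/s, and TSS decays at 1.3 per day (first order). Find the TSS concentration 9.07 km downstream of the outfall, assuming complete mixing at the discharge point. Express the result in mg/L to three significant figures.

1980 L/s = 1.98 m³/s.
After complete mixing, C₀ = (1.98·80 + 208·6.56) / 210 = 7.253 mg/L.
Travel time t = 9070 m / 0.35 m/s = 2.591e+04 s = 0.2999 d.
C = 7.253·exp(−1.3·0.2999) = 7.253·0.6771 = 4.911 mg/L.

4.91 mg/L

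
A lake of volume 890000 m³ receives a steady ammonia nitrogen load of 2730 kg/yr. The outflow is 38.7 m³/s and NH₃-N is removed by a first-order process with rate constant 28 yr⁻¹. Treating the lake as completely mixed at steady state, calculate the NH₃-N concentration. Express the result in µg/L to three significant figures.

2.19 µg/L

Outflow Q = 38.7 m³/s × 3.156e+07 s/yr = 1.221e+09 m³/yr.
Steady-state CSTR mass balance: W = Q·C + k·V·C, so C = W/(Q + kV).
Q + kV = 1.221e+09 + 28·890000 = 1.246e+09 m³/yr.
C = 2730/1.246e+09 = 2.191e-06 kg/m³ = 0.002191 mg/L = 2.191 µg/L.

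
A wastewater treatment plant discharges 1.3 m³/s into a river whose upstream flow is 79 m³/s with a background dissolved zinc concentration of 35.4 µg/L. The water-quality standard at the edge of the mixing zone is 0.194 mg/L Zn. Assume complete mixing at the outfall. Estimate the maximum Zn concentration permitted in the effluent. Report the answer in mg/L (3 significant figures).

9.83 mg/L

35.4 µg/L = 0.0354 mg/L.
Mass balance: 0.194·80.3 = 1.3·Cₑ + 79·0.0354.
Cₑ = (15.58 − 2.797) / 1.3 = 9.832 mg/L.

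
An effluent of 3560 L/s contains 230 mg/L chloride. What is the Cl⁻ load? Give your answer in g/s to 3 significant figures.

3560 L/s = 3.56 m³/s.
Mass flux = Q·C = 3.56 m³/s × 230 g/m³ = 818.8 g/s.

819 g/s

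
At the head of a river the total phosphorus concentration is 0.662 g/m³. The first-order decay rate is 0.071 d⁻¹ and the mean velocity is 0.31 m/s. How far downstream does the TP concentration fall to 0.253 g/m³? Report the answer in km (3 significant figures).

From C = C₀·e^(−kt), t = ln(C₀/C)/k = ln(0.662/0.253)/0.071 = 0.9619/0.071 = 13.55 d.
Distance = v·t = 0.31 m/s × 1.171e+06 s = 3.629e+05 m = 362.9 km.

363 km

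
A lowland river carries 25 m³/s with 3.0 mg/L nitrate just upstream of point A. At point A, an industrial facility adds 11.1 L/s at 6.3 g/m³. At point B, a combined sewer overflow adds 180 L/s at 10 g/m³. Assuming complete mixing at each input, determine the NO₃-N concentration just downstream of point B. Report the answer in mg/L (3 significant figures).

11.1 L/s = 0.0111 m³/s.
After input A: C = (25·3 + 0.0111·6.3) / 25.01 = 3.001 mg/L.
180 L/s = 0.18 m³/s.
After input B: C = (25.01·3.001 + 0.18·10) / 25.19 = 3.051 mg/L.

3.05 mg/L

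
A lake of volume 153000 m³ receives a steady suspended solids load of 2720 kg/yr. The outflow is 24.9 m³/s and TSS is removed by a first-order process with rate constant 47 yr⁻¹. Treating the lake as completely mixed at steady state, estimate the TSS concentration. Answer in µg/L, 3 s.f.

3.43 µg/L

Outflow Q = 24.9 m³/s × 3.156e+07 s/yr = 7.858e+08 m³/yr.
Steady-state CSTR mass balance: W = Q·C + k·V·C, so C = W/(Q + kV).
Q + kV = 7.858e+08 + 47·153000 = 7.93e+08 m³/yr.
C = 2720/7.93e+08 = 3.43e-06 kg/m³ = 0.00343 mg/L = 3.43 µg/L.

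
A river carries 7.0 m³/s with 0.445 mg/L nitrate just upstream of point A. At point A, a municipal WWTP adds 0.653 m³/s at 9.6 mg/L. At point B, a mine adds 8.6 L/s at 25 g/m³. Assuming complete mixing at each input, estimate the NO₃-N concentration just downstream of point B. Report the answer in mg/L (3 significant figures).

After input A: C = (7·0.445 + 0.653·9.6) / 7.653 = 1.226 mg/L.
8.6 L/s = 0.0086 m³/s.
After input B: C = (7.653·1.226 + 0.0086·25) / 7.662 = 1.253 mg/L.

1.25 mg/L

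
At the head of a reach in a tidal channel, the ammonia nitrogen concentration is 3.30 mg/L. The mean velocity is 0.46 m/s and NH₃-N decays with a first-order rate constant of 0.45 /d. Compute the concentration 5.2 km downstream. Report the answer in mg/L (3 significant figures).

3.11 mg/L

Travel time t = 5.2 km / 0.46 m/s = 5200/0.46 = 1.13e+04 s = 0.1308 d.
First-order decay: C = 3.30·exp(−0.45·0.1308) = 3.30·0.9428 = 3.111 mg/L.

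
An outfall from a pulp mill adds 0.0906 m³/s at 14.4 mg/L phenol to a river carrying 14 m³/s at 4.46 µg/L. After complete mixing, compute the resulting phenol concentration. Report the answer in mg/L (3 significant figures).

0.0970 mg/L

4.46 µg/L = 0.00446 mg/L.
Conservation of mass across the mixing zone: C = (0.0906·14.4 + 14·0.00446) / (0.0906 + 14) = 1.367/14.09 = 0.09702 mg/L.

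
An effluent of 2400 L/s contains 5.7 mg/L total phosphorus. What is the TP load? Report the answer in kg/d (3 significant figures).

2400 L/s = 2.4 m³/s.
Mass flux = Q·C = 2.4 m³/s × 5.7 g/m³ = 13.68 g/s.
= 13.68 g/s × 86.4 = 1182 kg/d.

1180 kg/d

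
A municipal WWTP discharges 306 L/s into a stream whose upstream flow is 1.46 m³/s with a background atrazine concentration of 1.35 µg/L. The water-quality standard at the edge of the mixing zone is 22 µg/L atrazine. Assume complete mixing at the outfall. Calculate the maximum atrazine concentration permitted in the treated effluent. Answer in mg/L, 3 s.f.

306 L/s = 0.306 m³/s.
1.35 µg/L = 0.00135 mg/L.
22 µg/L = 0.022 mg/L.
Mass balance: 0.022·1.766 = 0.306·Cₑ + 1.46·0.00135.
Cₑ = (0.03885 − 0.001971) / 0.306 = 0.1205 mg/L.

0.121 mg/L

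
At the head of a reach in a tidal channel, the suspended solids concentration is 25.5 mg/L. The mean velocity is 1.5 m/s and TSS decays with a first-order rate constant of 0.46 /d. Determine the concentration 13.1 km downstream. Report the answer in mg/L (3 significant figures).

Travel time t = 13.1 km / 1.5 m/s = 1.31e+04/1.5 = 8733 s = 0.1011 d.
First-order decay: C = 25.5·exp(−0.46·0.1011) = 25.5·0.9546 = 24.34 mg/L.

24.3 mg/L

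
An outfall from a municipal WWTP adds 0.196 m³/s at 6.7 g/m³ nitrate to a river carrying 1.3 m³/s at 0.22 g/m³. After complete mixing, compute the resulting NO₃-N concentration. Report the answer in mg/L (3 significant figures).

Conservation of mass across the mixing zone: C = (0.196·6.7 + 1.3·0.22) / (0.196 + 1.3) = 1.599/1.496 = 1.069 mg/L.

1.07 mg/L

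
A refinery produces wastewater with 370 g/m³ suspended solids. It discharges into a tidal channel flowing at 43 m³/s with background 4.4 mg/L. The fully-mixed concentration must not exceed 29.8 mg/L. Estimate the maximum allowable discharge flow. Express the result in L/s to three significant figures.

Mass balance at complete mixing: C_std·(Q_w + Q_r) = Q_w·C_e + Q_r·C_b.
Rearranging, Q_w = Q_r·(C_std − C_b)/(C_e − C_std) = 43·(29.8 − 4.4) / (370 − 29.8) = 3.21 m³/s.
= 3210 L/s.

3210 L/s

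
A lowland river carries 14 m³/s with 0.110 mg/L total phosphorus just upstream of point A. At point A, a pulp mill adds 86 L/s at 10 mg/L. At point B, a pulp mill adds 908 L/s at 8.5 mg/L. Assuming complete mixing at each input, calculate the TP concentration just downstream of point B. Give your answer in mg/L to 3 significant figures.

86 L/s = 0.086 m³/s.
After input A: C = (14·0.11 + 0.086·10) / 14.09 = 0.1704 mg/L.
908 L/s = 0.908 m³/s.
After input B: C = (14.09·0.1704 + 0.908·8.5) / 14.99 = 0.6748 mg/L.

0.675 mg/L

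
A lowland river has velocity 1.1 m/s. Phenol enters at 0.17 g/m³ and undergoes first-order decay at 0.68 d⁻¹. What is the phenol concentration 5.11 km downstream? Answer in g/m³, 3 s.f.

Travel time t = 5.11 km / 1.1 m/s = 5110/1.1 = 4645 s = 0.05377 d.
First-order decay: C = 0.17·exp(−0.68·0.05377) = 0.17·0.9641 = 0.1639 g/m³.

0.164 g/m³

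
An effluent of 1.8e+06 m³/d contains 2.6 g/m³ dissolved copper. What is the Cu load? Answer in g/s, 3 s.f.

54.2 g/s

1.8e+06 m³/d = 20.83 m³/s.
Mass flux = Q·C = 20.83 m³/s × 2.6 g/m³ = 54.17 g/s.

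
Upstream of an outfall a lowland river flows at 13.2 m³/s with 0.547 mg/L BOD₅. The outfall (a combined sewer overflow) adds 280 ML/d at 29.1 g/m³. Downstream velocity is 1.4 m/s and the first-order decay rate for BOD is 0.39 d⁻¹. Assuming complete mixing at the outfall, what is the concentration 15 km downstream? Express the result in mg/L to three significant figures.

280 ML/d = 3.241 m³/s.
After complete mixing, C₀ = (3.241·29.1 + 13.2·0.547) / 16.44 = 6.175 mg/L.
Travel time t = 1.5e+04 m / 1.4 m/s = 1.071e+04 s = 0.124 d.
C = 6.175·exp(−0.39·0.124) = 6.175·0.9528 = 5.884 mg/L.

5.88 mg/L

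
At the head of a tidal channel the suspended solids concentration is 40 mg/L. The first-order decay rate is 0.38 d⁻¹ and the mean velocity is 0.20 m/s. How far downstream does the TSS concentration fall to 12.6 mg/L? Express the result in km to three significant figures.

From C = C₀·e^(−kt), t = ln(C₀/C)/k = ln(40/12.6)/0.38 = 1.155/0.38 = 3.04 d.
Distance = v·t = 0.20 m/s × 2.627e+05 s = 5.253e+04 m = 52.53 km.

52.5 km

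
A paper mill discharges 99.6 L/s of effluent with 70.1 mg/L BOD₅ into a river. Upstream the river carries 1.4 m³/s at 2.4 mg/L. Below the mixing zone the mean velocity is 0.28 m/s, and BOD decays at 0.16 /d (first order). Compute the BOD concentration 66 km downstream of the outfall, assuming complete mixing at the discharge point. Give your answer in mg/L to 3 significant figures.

4.46 mg/L

99.6 L/s = 0.0996 m³/s.
After complete mixing, C₀ = (0.0996·70.1 + 1.4·2.4) / 1.5 = 6.896 mg/L.
Travel time t = 6.6e+04 m / 0.28 m/s = 2.357e+05 s = 2.728 d.
C = 6.896·exp(−0.16·2.728) = 6.896·0.6463 = 4.457 mg/L.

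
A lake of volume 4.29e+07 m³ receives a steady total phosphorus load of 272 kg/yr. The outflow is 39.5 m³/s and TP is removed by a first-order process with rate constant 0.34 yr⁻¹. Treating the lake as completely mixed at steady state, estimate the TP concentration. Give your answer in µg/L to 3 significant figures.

0.216 µg/L

Outflow Q = 39.5 m³/s × 3.156e+07 s/yr = 1.247e+09 m³/yr.
Steady-state CSTR mass balance: W = Q·C + k·V·C, so C = W/(Q + kV).
Q + kV = 1.247e+09 + 0.34·4.29e+07 = 1.261e+09 m³/yr.
C = 272/1.261e+09 = 2.157e-07 kg/m³ = 0.0002157 mg/L = 0.2157 µg/L.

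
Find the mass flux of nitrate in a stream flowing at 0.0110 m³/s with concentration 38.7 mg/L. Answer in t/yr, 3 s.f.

Mass flux = Q·C = 0.011 m³/s × 38.7 g/m³ = 0.4257 g/s.
= 0.4257 g/s × 31.56 = 13.43 t/yr.

13.4 t/yr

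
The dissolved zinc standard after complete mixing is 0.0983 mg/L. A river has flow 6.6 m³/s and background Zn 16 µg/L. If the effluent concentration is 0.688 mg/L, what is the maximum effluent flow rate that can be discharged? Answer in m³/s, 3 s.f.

0.921 m³/s

16 µg/L = 0.016 mg/L.
Mass balance at complete mixing: C_std·(Q_w + Q_r) = Q_w·C_e + Q_r·C_b.
Rearranging, Q_w = Q_r·(C_std − C_b)/(C_e − C_std) = 6.6·(0.0983 − 0.016) / (0.688 − 0.0983) = 0.9211 m³/s.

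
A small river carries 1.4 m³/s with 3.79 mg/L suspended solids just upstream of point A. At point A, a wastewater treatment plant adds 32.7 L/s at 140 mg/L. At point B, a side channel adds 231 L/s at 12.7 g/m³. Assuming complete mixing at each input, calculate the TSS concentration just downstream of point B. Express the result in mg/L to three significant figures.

7.70 mg/L

32.7 L/s = 0.0327 m³/s.
After input A: C = (1.4·3.79 + 0.0327·140) / 1.433 = 6.899 mg/L.
231 L/s = 0.231 m³/s.
After input B: C = (1.433·6.899 + 0.231·12.7) / 1.664 = 7.704 mg/L.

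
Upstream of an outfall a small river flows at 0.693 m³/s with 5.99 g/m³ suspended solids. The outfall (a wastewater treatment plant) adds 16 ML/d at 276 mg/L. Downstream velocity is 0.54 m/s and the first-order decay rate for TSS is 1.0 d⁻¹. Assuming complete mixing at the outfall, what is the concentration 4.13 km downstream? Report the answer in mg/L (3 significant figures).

57.6 mg/L

16 ML/d = 0.1852 m³/s.
After complete mixing, C₀ = (0.1852·276 + 0.693·5.99) / 0.8782 = 62.93 mg/L.
Travel time t = 4130 m / 0.54 m/s = 7648 s = 0.08852 d.
C = 62.93·exp(−1.0·0.08852) = 62.93·0.9153 = 57.6 mg/L.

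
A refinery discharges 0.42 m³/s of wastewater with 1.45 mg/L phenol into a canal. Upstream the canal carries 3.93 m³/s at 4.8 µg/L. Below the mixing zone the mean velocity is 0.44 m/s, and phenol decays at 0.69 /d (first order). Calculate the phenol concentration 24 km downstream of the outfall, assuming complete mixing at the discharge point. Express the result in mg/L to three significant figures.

4.8 µg/L = 0.0048 mg/L.
After complete mixing, C₀ = (0.42·1.45 + 3.93·0.0048) / 4.35 = 0.1443 mg/L.
Travel time t = 2.4e+04 m / 0.44 m/s = 5.455e+04 s = 0.6313 d.
C = 0.1443·exp(−0.69·0.6313) = 0.1443·0.6469 = 0.09337 mg/L.

0.0934 mg/L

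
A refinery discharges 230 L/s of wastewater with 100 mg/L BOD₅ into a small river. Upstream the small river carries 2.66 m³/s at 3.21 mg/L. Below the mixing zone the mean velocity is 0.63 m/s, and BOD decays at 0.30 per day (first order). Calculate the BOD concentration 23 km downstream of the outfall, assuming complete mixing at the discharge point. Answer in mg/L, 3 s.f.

9.61 mg/L

230 L/s = 0.23 m³/s.
After complete mixing, C₀ = (0.23·100 + 2.66·3.21) / 2.89 = 10.91 mg/L.
Travel time t = 2.3e+04 m / 0.63 m/s = 3.651e+04 s = 0.4225 d.
C = 10.91·exp(−0.30·0.4225) = 10.91·0.8809 = 9.614 mg/L.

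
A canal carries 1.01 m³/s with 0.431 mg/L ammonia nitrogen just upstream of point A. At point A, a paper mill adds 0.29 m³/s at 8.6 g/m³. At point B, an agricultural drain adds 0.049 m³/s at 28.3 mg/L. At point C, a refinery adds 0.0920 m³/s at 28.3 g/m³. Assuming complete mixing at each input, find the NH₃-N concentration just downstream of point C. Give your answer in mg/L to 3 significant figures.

After input A: C = (1.01·0.431 + 0.29·8.6) / 1.3 = 2.253 mg/L.
After input B: C = (1.3·2.253 + 0.049·28.3) / 1.349 = 3.199 mg/L.
After input C: C = (1.349·3.199 + 0.092·28.3) / 1.441 = 4.802 mg/L.

4.80 mg/L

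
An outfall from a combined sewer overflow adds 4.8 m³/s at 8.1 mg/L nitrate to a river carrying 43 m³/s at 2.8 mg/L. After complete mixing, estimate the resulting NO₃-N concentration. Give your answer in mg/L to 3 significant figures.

3.33 mg/L

Conservation of mass across the mixing zone: C = (4.8·8.1 + 43·2.8) / (4.8 + 43) = 159.3/47.8 = 3.332 mg/L.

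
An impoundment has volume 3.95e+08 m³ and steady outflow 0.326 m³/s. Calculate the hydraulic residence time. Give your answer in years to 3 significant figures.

Q = 0.326 m³/s × 3.156e+07 s/yr = 1.029e+07 m³/yr.
Hydraulic residence time τ = V/Q = 3.95e+08/1.029e+07 = 38.4 yr.

38.4 yr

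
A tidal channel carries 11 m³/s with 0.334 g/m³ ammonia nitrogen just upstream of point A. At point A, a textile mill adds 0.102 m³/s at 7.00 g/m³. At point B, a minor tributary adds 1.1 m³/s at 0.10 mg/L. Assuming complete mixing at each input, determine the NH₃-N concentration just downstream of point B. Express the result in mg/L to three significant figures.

After input A: C = (11·0.334 + 0.102·7) / 11.1 = 0.3952 mg/L.
After input B: C = (11.1·0.3952 + 1.1·0.1) / 12.2 = 0.3686 mg/L.

0.369 mg/L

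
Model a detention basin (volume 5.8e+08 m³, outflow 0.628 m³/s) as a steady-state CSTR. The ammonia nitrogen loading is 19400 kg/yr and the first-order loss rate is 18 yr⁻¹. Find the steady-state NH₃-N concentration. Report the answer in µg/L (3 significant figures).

1.85 µg/L

Outflow Q = 0.628 m³/s × 3.156e+07 s/yr = 1.982e+07 m³/yr.
Steady-state CSTR mass balance: W = Q·C + k·V·C, so C = W/(Q + kV).
Q + kV = 1.982e+07 + 18·5.8e+08 = 1.046e+10 m³/yr.
C = 19400/1.046e+10 = 1.855e-06 kg/m³ = 0.001855 mg/L = 1.855 µg/L.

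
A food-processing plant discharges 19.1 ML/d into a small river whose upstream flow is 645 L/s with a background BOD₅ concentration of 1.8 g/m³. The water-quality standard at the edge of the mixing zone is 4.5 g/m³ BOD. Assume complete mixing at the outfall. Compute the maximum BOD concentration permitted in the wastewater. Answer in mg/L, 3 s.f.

19.1 ML/d = 0.2211 m³/s.
645 L/s = 0.645 m³/s.
Mass balance: 4.5·0.8661 = 0.2211·Cₑ + 0.645·1.8.
Cₑ = (3.897 − 1.161) / 0.2211 = 12.38 mg/L.

12.4 mg/L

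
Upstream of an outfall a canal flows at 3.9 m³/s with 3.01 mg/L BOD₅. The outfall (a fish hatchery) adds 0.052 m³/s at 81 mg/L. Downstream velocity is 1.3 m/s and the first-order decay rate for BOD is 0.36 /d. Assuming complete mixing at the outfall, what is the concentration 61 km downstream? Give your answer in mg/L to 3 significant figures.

3.32 mg/L

After complete mixing, C₀ = (0.052·81 + 3.9·3.01) / 3.952 = 4.036 mg/L.
Travel time t = 6.1e+04 m / 1.3 m/s = 4.692e+04 s = 0.5431 d.
C = 4.036·exp(−0.36·0.5431) = 4.036·0.8224 = 3.319 mg/L.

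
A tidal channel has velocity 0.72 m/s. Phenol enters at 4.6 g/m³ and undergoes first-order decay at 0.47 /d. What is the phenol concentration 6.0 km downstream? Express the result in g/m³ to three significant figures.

Travel time t = 6.0 km / 0.72 m/s = 6000/0.72 = 8333 s = 0.09645 d.
First-order decay: C = 4.6·exp(−0.47·0.09645) = 4.6·0.9557 = 4.396 g/m³.

4.40 g/m³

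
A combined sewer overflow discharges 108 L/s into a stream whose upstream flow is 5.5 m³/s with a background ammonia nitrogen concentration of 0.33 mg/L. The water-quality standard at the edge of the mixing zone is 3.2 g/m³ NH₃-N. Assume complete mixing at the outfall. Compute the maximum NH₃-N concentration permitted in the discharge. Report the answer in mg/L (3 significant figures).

149 mg/L

108 L/s = 0.108 m³/s.
Mass balance: 3.2·5.608 = 0.108·Cₑ + 5.5·0.33.
Cₑ = (17.95 − 1.815) / 0.108 = 149.4 mg/L.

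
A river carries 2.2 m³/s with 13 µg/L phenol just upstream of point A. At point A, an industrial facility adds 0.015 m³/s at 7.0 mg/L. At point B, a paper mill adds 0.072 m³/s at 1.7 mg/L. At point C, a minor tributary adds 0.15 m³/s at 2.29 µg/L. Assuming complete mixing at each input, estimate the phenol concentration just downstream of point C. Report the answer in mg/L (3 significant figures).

13 µg/L = 0.013 mg/L.
After input A: C = (2.2·0.013 + 0.015·7) / 2.215 = 0.06032 mg/L.
After input B: C = (2.215·0.06032 + 0.072·1.7) / 2.287 = 0.1119 mg/L.
2.29 µg/L = 0.00229 mg/L.
After input C: C = (2.287·0.1119 + 0.15·0.00229) / 2.437 = 0.1052 mg/L.

0.105 mg/L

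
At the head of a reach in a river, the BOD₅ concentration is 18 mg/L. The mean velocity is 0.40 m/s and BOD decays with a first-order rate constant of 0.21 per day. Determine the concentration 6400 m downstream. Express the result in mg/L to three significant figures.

17.3 mg/L

Travel time t = 6400 m / 0.40 m/s = 6400/0.40 = 1.6e+04 s = 0.1852 d.
First-order decay: C = 18·exp(−0.21·0.1852) = 18·0.9619 = 17.31 mg/L.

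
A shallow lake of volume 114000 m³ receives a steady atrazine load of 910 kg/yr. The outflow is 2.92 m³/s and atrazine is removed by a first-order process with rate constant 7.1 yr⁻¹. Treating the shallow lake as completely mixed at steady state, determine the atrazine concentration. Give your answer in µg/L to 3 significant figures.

9.79 µg/L

Outflow Q = 2.92 m³/s × 3.156e+07 s/yr = 9.215e+07 m³/yr.
Steady-state CSTR mass balance: W = Q·C + k·V·C, so C = W/(Q + kV).
Q + kV = 9.215e+07 + 7.1·114000 = 9.296e+07 m³/yr.
C = 910/9.296e+07 = 9.789e-06 kg/m³ = 0.009789 mg/L = 9.789 µg/L.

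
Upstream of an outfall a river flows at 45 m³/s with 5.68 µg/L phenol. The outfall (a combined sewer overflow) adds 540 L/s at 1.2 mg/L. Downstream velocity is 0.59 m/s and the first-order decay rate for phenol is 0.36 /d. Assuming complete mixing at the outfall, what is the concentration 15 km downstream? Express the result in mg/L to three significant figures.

0.0178 mg/L

540 L/s = 0.54 m³/s.
5.68 µg/L = 0.00568 mg/L.
After complete mixing, C₀ = (0.54·1.2 + 45·0.00568) / 45.54 = 0.01984 mg/L.
Travel time t = 1.5e+04 m / 0.59 m/s = 2.542e+04 s = 0.2943 d.
C = 0.01984·exp(−0.36·0.2943) = 0.01984·0.8995 = 0.01785 mg/L.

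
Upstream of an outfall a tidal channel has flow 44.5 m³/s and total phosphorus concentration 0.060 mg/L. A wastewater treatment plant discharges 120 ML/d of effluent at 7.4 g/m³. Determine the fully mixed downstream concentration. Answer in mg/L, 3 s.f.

120 ML/d = 1.389 m³/s.
Conservation of mass across the mixing zone: C = (1.389·7.4 + 44.5·0.06) / (1.389 + 44.5) = 12.95/45.89 = 0.2822 mg/L.

0.282 mg/L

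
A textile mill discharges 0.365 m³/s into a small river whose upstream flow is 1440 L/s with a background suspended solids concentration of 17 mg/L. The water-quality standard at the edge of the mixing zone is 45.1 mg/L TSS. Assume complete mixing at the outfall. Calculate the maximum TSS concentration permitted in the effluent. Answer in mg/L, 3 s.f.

156 mg/L

1440 L/s = 1.44 m³/s.
Mass balance: 45.1·1.805 = 0.365·Cₑ + 1.44·17.
Cₑ = (81.41 − 24.48) / 0.365 = 156 mg/L.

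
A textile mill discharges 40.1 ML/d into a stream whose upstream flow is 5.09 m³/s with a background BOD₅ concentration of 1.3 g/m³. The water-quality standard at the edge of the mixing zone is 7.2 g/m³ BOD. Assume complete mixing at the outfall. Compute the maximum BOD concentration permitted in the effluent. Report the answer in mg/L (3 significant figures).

71.9 mg/L

40.1 ML/d = 0.4641 m³/s.
Mass balance: 7.2·5.554 = 0.4641·Cₑ + 5.09·1.3.
Cₑ = (39.99 − 6.617) / 0.4641 = 71.91 mg/L.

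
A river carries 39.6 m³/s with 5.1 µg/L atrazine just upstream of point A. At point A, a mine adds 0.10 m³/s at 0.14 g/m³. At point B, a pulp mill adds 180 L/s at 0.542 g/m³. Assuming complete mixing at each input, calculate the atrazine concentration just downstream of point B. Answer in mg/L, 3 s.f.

5.1 µg/L = 0.0051 mg/L.
After input A: C = (39.6·0.0051 + 0.1·0.14) / 39.7 = 0.00544 mg/L.
180 L/s = 0.18 m³/s.
After input B: C = (39.7·0.00544 + 0.18·0.542) / 39.88 = 0.007862 mg/L.

0.00786 mg/L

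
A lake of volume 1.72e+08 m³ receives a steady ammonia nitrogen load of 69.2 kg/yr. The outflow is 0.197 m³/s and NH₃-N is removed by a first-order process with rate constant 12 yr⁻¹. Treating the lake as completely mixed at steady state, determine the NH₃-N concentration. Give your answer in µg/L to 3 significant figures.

Outflow Q = 0.197 m³/s × 3.156e+07 s/yr = 6.217e+06 m³/yr.
Steady-state CSTR mass balance: W = Q·C + k·V·C, so C = W/(Q + kV).
Q + kV = 6.217e+06 + 12·1.72e+08 = 2.07e+09 m³/yr.
C = 69.2/2.07e+09 = 3.343e-08 kg/m³ = 3.343e-05 mg/L = 0.03343 µg/L.

0.0334 µg/L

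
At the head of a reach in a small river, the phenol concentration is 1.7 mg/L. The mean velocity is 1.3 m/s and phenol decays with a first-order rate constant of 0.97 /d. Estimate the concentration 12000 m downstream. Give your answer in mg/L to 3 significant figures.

Travel time t = 12000 m / 1.3 m/s = 1.2e+04/1.3 = 9231 s = 0.1068 d.
First-order decay: C = 1.7·exp(−0.97·0.1068) = 1.7·0.9016 = 1.533 mg/L.

1.53 mg/L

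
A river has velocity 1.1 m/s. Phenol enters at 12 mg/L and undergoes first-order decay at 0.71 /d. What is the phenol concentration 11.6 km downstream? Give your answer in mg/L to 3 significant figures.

11.0 mg/L

Travel time t = 11.6 km / 1.1 m/s = 1.16e+04/1.1 = 1.055e+04 s = 0.1221 d.
First-order decay: C = 12·exp(−0.71·0.1221) = 12·0.917 = 11 mg/L.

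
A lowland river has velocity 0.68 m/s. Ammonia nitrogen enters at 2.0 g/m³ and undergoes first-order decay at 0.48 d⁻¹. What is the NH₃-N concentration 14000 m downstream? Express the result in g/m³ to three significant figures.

Travel time t = 14000 m / 0.68 m/s = 1.4e+04/0.68 = 2.059e+04 s = 0.2383 d.
First-order decay: C = 2.0·exp(−0.48·0.2383) = 2.0·0.8919 = 1.784 g/m³.

1.78 g/m³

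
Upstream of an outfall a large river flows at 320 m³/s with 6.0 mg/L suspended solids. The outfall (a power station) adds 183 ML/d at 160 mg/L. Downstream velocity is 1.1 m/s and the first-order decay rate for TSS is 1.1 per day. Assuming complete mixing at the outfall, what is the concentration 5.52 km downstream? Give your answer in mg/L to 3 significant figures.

183 ML/d = 2.118 m³/s.
After complete mixing, C₀ = (2.118·160 + 320·6) / 322.1 = 7.013 mg/L.
Travel time t = 5520 m / 1.1 m/s = 5018 s = 0.05808 d.
C = 7.013·exp(−1.1·0.05808) = 7.013·0.9381 = 6.579 mg/L.

6.58 mg/L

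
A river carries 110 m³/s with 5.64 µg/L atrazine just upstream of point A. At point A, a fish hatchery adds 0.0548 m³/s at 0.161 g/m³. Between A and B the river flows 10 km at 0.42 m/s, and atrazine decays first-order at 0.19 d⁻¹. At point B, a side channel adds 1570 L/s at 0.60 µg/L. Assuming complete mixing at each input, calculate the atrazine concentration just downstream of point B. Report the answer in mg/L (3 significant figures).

0.00536 mg/L

5.64 µg/L = 0.00564 mg/L.
After input A: C = (110·0.00564 + 0.0548·0.161) / 110.1 = 0.005717 mg/L.
Over the 10 km reach to input B (t = 2.381e+04 s = 0.2756 d), decay gives C = 0.005717·exp(−0.19·0.2756) = 0.005426 mg/L.
1570 L/s = 1.57 m³/s.
0.60 µg/L = 0.0006 mg/L.
After input B: C = (110.1·0.005426 + 1.57·0.0006) / 111.6 = 0.005358 mg/L.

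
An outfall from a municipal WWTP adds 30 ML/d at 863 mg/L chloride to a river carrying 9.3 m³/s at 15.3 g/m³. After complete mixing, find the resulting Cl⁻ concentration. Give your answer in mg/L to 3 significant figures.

30 ML/d = 0.3472 m³/s.
By mass balance at complete mixing, C = (0.3472·863 + 9.3·15.3) / (0.3472 + 9.3) = 441.9/9.647 = 45.81 mg/L.

45.8 mg/L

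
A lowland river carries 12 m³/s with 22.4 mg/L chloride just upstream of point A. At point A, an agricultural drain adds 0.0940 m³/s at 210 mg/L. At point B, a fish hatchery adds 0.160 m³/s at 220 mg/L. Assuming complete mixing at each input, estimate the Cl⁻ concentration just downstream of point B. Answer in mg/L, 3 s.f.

After input A: C = (12·22.4 + 0.094·210) / 12.09 = 23.86 mg/L.
After input B: C = (12.09·23.86 + 0.16·220) / 12.25 = 26.42 mg/L.

26.4 mg/L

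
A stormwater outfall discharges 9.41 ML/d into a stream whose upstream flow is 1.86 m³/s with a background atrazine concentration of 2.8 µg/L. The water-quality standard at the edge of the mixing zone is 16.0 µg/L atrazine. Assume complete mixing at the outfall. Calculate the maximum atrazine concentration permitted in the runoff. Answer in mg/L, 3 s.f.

9.41 ML/d = 0.1089 m³/s.
2.8 µg/L = 0.0028 mg/L.
16.0 µg/L = 0.016 mg/L.
Mass balance: 0.016·1.969 = 0.1089·Cₑ + 1.86·0.0028.
Cₑ = (0.0315 − 0.005208) / 0.1089 = 0.2414 mg/L.

0.241 mg/L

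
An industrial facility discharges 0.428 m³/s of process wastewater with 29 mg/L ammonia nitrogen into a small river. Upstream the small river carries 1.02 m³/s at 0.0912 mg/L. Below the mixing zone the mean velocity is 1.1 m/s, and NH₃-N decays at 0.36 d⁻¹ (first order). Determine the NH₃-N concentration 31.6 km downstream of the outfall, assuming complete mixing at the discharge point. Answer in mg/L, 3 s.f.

7.66 mg/L

After complete mixing, C₀ = (0.428·29 + 1.02·0.0912) / 1.448 = 8.636 mg/L.
Travel time t = 3.16e+04 m / 1.1 m/s = 2.873e+04 s = 0.3325 d.
C = 8.636·exp(−0.36·0.3325) = 8.636·0.8872 = 7.662 mg/L.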